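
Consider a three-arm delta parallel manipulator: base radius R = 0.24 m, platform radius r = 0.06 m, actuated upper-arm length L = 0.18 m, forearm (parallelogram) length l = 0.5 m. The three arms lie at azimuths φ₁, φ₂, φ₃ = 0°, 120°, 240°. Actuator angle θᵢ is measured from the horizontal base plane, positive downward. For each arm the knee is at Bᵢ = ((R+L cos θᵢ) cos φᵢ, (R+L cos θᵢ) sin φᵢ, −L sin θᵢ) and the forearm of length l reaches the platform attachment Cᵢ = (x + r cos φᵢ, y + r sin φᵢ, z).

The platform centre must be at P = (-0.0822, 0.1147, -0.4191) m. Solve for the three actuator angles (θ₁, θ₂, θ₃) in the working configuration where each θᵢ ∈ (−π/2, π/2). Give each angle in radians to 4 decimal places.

θ₁ = 0.7855, θ₂ = -0.1743, θ₃ = 0.6984

rotate P by −φ1: (-0.0822, 0.1147, -0.4191)
  A=0.2622, B=-0.4191, C=(l²−L²−A²−y'²−z²)/(2L)=-0.1110
  θ1 = atan2(B,A) + arccos(C/0.4944) = 0.7855
φ2=120.0° → target in arm frame (0.1404, 0.0138)
  A=0.0396, B=-0.4191, C=(l²−L²−A²−y'²−z²)/(2L)=0.1117
  γ=atan2(-0.4191,0.0396)=-1.4767;  ψ=arccos(0.2653)=1.3023;  θ2=γ+ψ≈-0.1743
rotate P by −φ3: (-0.0582, -0.1285, -0.4191)
  A cos θ + B sin θ = C:  0.2382·cos θ + -0.4191·sin θ = -0.0870
  θ3 = atan2(B,A) + arccos(C/0.4821) = 0.6984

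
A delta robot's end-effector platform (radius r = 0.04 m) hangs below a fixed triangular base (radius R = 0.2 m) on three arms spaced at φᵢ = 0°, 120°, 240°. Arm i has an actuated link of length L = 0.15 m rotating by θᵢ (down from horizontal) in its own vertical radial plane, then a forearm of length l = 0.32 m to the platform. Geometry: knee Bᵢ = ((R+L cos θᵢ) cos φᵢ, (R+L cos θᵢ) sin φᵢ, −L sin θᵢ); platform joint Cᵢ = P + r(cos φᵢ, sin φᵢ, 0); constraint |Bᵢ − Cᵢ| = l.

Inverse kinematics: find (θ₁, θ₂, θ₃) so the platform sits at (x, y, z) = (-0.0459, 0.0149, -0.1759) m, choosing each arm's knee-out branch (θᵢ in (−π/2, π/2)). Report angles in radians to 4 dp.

θ₁ = 0.7857, θ₂ = 0.0873, θ₃ = 0.3488

arm 1 (φ=0.0°): x'=-0.0459, y'=0.0149
  e−x'=0.2059;  (l²−L²−(e−x')²−y'²−z²)/2L = 0.0211
  √(A²+B²)=0.2708;  θ1 = -0.7070+1.4926 ≈ 0.7857
φ2=120.0° → target in arm frame (0.0359, 0.0323)
  A=0.1241, B=-0.1759, C=(l²−L²−A²−y'²−z²)/(2L)=0.1083
  θ2 = atan2(B,A) + arccos(C/0.2153) = 0.0873
rotate P by −φ3: (0.0100, -0.0472, -0.1759)
  A cos θ + B sin θ = C:  0.1500·cos θ + -0.1759·sin θ = 0.0808
  θ3 = atan2(B,A) + arccos(C/0.2311) = 0.3488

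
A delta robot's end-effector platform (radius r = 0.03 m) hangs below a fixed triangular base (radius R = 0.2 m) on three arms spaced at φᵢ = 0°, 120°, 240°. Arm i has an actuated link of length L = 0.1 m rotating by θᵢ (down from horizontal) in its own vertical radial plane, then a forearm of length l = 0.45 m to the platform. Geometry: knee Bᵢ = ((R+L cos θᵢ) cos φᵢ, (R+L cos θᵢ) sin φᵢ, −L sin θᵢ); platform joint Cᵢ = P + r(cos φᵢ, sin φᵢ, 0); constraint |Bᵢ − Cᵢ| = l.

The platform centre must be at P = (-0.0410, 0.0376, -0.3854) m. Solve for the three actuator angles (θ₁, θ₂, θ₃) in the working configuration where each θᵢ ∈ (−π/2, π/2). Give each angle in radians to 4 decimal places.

θ₁ = 0.5233, θ₂ = -0.0872, θ₃ = 0.3489

arm 1 (φ=0.0°): x'=-0.0410, y'=0.0376
  A=0.2110, B=-0.3854, C=(l²−L²−A²−y'²−z²)/(2L)=-0.0098
  θ1 = atan2(B,A) + arccos(C/0.4394) = 0.5233
arm 2 (φ=120.0°): x'=0.0531, y'=0.0167
  e−x'=0.1169;  (l²−L²−(e−x')²−y'²−z²)/2L = 0.1501
  θ2 = atan2(B,A) + arccos(C/0.4027) = -0.0872
φ3=240.0° → target in arm frame (-0.0121, -0.0543)
  A cos θ + B sin θ = C:  0.1821·cos θ + -0.3854·sin θ = 0.0394
  γ=atan2(-0.3854,0.1821)=-1.1295;  ψ=arccos(0.0923)=1.4783;  θ3=γ+ψ≈0.3489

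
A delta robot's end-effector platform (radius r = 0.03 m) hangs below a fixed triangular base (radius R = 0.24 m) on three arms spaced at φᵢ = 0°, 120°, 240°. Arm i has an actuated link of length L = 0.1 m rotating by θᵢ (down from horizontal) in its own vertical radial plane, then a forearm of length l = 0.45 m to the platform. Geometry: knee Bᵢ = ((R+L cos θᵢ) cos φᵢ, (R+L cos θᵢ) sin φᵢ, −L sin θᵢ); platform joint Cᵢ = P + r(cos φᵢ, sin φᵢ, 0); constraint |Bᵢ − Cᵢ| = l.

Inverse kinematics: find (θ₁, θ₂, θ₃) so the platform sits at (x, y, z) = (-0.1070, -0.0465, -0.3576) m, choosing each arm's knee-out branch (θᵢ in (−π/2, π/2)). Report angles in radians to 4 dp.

θ₁ = 1.1345, θ₂ = 0.3497, θ₃ = -0.3489

rotate P by −φ1: (-0.1070, -0.0465, -0.3576)
  A=0.3170, B=-0.3576, C=(l²−L²−A²−y'²−z²)/(2L)=-0.1901
  √(A²+B²)=0.4779;  θ1 = -0.8455+1.9800 ≈ 1.1345
arm 2 (φ=120.0°): x'=0.0132, y'=0.1159
  A=0.1968, B=-0.3576, C=(l²−L²−A²−y'²−z²)/(2L)=0.0623
  θ2 = atan2(B,A) + arccos(C/0.4082) = 0.3497
φ3=240.0° → target in arm frame (0.0938, -0.0694)
  A cos θ + B sin θ = C:  0.1162·cos θ + -0.3576·sin θ = 0.2315
  θ3 = atan2(B,A) + arccos(C/0.3760) = -0.3489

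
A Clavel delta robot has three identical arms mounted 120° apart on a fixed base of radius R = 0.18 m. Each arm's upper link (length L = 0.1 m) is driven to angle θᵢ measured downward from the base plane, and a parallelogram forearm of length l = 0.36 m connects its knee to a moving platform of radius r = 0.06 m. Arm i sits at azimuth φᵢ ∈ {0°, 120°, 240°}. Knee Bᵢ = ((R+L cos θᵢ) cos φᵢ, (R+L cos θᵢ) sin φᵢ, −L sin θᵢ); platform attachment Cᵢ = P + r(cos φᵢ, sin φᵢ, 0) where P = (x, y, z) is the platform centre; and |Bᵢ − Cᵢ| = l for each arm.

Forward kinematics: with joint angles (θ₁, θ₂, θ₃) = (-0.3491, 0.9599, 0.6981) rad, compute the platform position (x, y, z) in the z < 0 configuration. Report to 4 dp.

(0.1203, -0.0277, -0.3123)

φ1=0.0°: virtual centre (0.2140, 0.0000, 0.0342), radius l
φ2=120.0°: virtual centre (-0.0887, 0.1536, -0.0819), radius l
φ3=240.0°: virtual centre (-0.0983, -0.1703, -0.0643), radius l
subtract pairs → two planes through P
linear system: -0.6053x+0.3072y = -0.0088−-0.2322z; -0.6245x+-0.3405y = -0.0042−-0.1970z
det = 0.3980;  x = 0.0107+-0.3507z,  y = -0.0075+0.0649z
into |P−centre ₁|² = l²: 1.1272z² + 0.0732z + -0.0871 = 0;  Δ = 0.3980;  z = -0.3123 or 0.2474 → z<0 root = -0.3123
x = 0.1203, y = -0.0277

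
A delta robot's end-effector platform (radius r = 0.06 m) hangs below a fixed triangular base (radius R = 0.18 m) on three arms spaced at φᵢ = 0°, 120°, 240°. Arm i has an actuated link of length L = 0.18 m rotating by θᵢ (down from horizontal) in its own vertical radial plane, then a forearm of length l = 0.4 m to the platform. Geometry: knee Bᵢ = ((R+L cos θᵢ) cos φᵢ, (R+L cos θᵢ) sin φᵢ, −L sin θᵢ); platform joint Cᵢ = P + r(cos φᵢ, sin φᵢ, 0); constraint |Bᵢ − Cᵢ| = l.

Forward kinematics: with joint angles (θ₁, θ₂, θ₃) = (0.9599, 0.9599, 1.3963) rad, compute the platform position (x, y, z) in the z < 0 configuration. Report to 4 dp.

(0.0446, 0.0773, -0.4969)

O1 = (0.2232·cos0.0°, 0.2232·sin0.0°, -0.1474) = (0.2232, 0.0000, -0.1474)
arm 2 at φ=120.0°: e+L cos θ2 = 0.2232;  O2 = (-0.1116, 0.1933, -0.1474)
φ3=240.0°: virtual centre (-0.0756, -0.1310, -0.1773), radius l
subtract pairs → two planes through P
plane₁₂: -0.6697x+0.3867y+0.0000z = 0.0000
det = 0.4066;  x = 0.0164+-0.0567z,  y = 0.0285+-0.0982z
into |P−O₁|² = l²: 1.0129z² + 0.3128z + -0.0947 = 0;  Δ = 0.4814;  z = -0.4969 or 0.1881 → z<0 root = -0.4969
x = 0.0446, y = 0.0773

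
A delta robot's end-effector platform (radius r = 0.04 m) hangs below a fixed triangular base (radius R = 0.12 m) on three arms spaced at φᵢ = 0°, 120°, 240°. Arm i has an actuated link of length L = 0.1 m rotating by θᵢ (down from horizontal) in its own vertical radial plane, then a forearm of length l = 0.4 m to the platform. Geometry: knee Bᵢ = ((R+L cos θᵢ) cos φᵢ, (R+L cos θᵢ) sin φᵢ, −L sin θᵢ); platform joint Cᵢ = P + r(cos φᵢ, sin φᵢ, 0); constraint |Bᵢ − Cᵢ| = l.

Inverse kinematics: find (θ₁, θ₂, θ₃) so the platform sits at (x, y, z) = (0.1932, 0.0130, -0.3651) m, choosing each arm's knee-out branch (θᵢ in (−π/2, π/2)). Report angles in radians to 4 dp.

θ₁ = -0.3493, θ₂ = 0.9599, θ₃ = 1.0472

φ1=0.0° → target in arm frame (0.1932, 0.0130)
  A cos θ + B sin θ = C:  -0.1132·cos θ + -0.3651·sin θ = 0.0186
  θ1 = atan2(B,A) + arccos(C/0.3822) = -0.3493
arm 2 (φ=120.0°): x'=-0.0853, y'=-0.1738
  A cos θ + B sin θ = C:  0.1653·cos θ + -0.3651·sin θ = -0.2042
  √(A²+B²)=0.4008;  θ2 = -1.1456+2.1055 ≈ 0.9599
rotate P by −φ3: (-0.1079, 0.1608, -0.3651)
  e−x'=0.1879;  (l²−L²−(e−x')²−y'²−z²)/2L = -0.2223
  √(A²+B²)=0.4106;  θ3 = -1.0956+2.1428 ≈ 1.0472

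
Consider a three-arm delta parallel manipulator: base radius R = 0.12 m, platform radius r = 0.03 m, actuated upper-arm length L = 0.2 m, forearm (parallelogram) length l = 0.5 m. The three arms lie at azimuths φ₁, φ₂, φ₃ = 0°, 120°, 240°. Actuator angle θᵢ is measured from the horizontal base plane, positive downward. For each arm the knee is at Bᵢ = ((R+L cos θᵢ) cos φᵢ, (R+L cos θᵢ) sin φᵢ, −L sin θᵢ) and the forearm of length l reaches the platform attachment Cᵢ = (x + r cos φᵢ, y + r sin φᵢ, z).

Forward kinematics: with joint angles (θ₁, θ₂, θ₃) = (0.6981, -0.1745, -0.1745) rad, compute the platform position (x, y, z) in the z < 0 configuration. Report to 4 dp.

(-0.1781, 0.0000, -0.3978)

O1 = (0.2432·cos0.0°, 0.2432·sin0.0°, -0.1286) = (0.2432, 0.0000, -0.1286)
arm 2 at φ=120.0°: ρ2 = 0.2870;  O2 = (-0.1435, 0.2485, 0.0347)
φ3=240.0°: virtual centre (-0.1435, -0.2485, 0.0347), radius l
eliminate P² terms by subtracting sphere 1 from 2 and 3
plane₁₂: -0.7734x+0.4970y+0.3266z = 0.0079
det = 0.7688;  x = -0.0102+0.4222z,  y = 0.0000+0.0000z
quadratic in z: (1.1783)z²+(0.0431)z+(-0.1693)=0, √Δ=0.8942 → z ∈ {-0.3978, 0.3612}; z = -0.3978 (taking z<0)
x = -0.1781, y = 0.0000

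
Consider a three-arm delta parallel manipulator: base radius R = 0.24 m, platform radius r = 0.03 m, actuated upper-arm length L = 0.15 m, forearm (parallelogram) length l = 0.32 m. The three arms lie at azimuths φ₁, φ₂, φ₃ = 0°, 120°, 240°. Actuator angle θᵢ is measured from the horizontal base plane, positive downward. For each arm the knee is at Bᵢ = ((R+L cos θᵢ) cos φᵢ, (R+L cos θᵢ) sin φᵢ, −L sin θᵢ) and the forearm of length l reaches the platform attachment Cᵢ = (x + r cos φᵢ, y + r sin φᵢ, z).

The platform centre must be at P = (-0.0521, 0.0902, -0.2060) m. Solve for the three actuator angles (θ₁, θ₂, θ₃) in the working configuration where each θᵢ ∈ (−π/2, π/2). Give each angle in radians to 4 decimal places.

arm 1 (φ=0.0°): x'=-0.0521, y'=0.0902
  e−x'=0.2621;  (l²−L²−(e−x')²−y'²−z²)/2L = -0.1312
  γ=atan2(-0.2060,0.2621)=-0.6661;  ψ=arccos(-0.3936)=1.9754;  θ1=γ+ψ≈1.3093
φ2=120.0° → target in arm frame (0.1042, 0.0000)
  e−x'=0.1058;  (l²−L²−(e−x')²−y'²−z²)/2L = 0.0875
  √(A²+B²)=0.2316;  θ2 = -1.0962+1.1832 ≈ 0.0870
rotate P by −φ3: (-0.0521, -0.0902, -0.2060)
  A=0.2621, B=-0.2060, C=(l²−L²−A²−y'²−z²)/(2L)=-0.1312
  θ3 = atan2(B,A) + arccos(C/0.3333) = 1.3091

θ₁ = 1.3093, θ₂ = 0.0870, θ₃ = 1.3091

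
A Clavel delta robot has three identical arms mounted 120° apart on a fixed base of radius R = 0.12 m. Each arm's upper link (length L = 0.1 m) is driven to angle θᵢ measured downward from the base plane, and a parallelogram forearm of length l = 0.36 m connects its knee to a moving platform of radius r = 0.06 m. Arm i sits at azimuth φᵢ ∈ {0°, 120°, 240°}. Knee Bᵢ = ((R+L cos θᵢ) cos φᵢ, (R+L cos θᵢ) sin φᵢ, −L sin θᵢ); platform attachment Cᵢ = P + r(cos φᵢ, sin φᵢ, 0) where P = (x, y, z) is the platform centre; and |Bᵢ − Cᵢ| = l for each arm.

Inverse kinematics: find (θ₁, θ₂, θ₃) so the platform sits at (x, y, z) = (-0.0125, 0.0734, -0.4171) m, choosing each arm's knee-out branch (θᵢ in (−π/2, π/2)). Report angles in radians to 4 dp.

rotate P by −φ1: (-0.0125, 0.0734, -0.4171)
  A=0.0725, B=-0.4171, C=(l²−L²−A²−y'²−z²)/(2L)=-0.3251
  √(A²+B²)=0.4234;  θ1 = -1.3987+2.4463 ≈ 1.0476
φ2=120.0° → target in arm frame (0.0698, -0.0259)
  A cos θ + B sin θ = C:  -0.0098·cos θ + -0.4171·sin θ = -0.2757
  θ2 = atan2(B,A) + arccos(C/0.4172) = 0.6983
φ3=240.0° → target in arm frame (-0.0573, -0.0475)
  e−x'=0.1173;  (l²−L²−(e−x')²−y'²−z²)/2L = -0.3520
  √(A²+B²)=0.4333;  θ3 = -1.2966+2.5189 ≈ 1.2223

θ₁ = 1.0476, θ₂ = 0.6983, θ₃ = 1.2223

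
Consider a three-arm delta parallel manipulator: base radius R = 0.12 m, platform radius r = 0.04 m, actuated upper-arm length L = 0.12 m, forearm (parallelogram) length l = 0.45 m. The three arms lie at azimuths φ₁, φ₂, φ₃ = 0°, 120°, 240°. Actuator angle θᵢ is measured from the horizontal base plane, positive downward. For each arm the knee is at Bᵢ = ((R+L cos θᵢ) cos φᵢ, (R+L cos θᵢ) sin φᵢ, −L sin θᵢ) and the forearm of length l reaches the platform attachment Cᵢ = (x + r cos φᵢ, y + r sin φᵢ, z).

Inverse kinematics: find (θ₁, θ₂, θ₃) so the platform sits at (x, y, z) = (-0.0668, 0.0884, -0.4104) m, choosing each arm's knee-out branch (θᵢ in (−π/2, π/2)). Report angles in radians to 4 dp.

φ1=0.0° → target in arm frame (-0.0668, 0.0884)
  A cos θ + B sin θ = C:  0.1468·cos θ + -0.4104·sin θ = -0.0404
  √(A²+B²)=0.4359;  θ1 = -1.2273+1.6636 ≈ 0.4363
arm 2 (φ=120.0°): x'=0.1100, y'=0.0137
  e−x'=-0.0300;  (l²−L²−(e−x')²−y'²−z²)/2L = 0.0775
  γ=atan2(-0.4104,-0.0300)=-1.6437;  ψ=arccos(0.1882)=1.3814;  θ2=γ+ψ≈-0.2622
arm 3 (φ=240.0°): x'=-0.0432, y'=-0.1021
  A cos θ + B sin θ = C:  0.1232·cos θ + -0.4104·sin θ = -0.0246
  γ=atan2(-0.4104,0.1232)=-1.2793;  ψ=arccos(-0.0575)=1.6283;  θ3=γ+ψ≈0.3490

θ₁ = 0.4363, θ₂ = -0.2622, θ₃ = 0.3490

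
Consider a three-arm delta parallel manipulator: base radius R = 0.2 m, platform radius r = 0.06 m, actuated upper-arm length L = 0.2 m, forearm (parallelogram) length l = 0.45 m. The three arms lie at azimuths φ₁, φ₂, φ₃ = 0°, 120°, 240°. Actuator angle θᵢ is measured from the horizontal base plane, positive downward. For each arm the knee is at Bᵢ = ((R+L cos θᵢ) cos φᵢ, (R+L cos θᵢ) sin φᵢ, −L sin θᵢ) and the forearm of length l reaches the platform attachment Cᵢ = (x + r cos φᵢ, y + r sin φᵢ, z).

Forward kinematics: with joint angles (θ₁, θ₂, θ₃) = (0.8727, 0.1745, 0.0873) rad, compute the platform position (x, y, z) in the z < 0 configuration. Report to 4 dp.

(-0.1283, -0.0111, -0.3651)

φ1=0.0°: virtual centre (0.2686, 0.0000, -0.1532), radius l
arm 2 at φ=120.0°: ρ2 = 0.3370;  centre 2 = (-0.1685, 0.2918, -0.0347)
arm 3 at φ=240.0°: ρ3 = 0.3392;  centre 3 = (-0.1696, -0.2938, -0.0174)
eliminate P² terms by subtracting sphere 1 from 2 and 3
linear system: -0.8741x+0.5836y = 0.0192−0.2370z; -0.8763x+-0.5876y = 0.0198−0.2716z
det = 1.0250;  x = -0.0222+0.2905z,  y = -0.0005+0.0290z
into |P−centre ₁|² = l²: 1.0852z² + 0.1375z + -0.0945 = 0;  Δ = 0.4289;  z = -0.3651 or 0.2384 → z<0 root = -0.3651
x = -0.1283, y = -0.0111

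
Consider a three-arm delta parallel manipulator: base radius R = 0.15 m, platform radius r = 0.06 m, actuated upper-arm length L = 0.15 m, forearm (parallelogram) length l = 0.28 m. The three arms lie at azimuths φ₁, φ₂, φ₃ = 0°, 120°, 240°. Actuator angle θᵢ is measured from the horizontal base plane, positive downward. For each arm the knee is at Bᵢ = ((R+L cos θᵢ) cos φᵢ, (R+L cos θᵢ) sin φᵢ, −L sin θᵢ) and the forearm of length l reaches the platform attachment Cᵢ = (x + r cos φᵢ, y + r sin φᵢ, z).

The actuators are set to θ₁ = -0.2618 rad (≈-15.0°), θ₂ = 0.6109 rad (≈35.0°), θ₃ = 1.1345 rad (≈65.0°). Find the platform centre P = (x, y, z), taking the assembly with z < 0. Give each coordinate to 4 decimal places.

(0.1137, 0.0600, -0.2064)

φ1=0.0°: virtual centre (0.2349, 0.0000, 0.0388), radius l
arm 2 at φ=120.0°: (R−r)+L cos θ2 = 0.2129;  O2 = (-0.1064, 0.1844, -0.0860)
arm 3 at φ=240.0°: (R−r)+L cos θ3 = 0.1534;  O3 = (-0.0767, -0.1328, -0.1359)
subtract pairs → two planes through P
[-0.6826 0.3687 -0.2497]·P = -0.0040;  [-0.6232 -0.2657 -0.3495]·P = -0.0147
Cramer: x(z) = 0.0157-0.4749z;  y(z) = 0.0184-0.2019z
sphere 1 gives Az²+Bz+C=0 with A=1.2662, B=0.1231, C=-0.0285;  B²−4AC=0.1596;  roots -0.2064, 0.1091;  negative root z = -0.2064
x = 0.1137, y = 0.0600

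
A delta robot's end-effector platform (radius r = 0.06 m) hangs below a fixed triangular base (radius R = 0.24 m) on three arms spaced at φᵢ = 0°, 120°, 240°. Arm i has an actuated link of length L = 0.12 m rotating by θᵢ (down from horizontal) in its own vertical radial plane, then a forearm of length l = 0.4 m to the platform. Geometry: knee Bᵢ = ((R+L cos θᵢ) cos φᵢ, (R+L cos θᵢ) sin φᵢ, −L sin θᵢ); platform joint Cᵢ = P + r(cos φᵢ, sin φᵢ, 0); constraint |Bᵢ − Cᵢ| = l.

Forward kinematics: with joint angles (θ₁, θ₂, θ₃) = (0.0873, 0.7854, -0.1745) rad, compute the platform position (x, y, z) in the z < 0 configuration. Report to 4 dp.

(0.0241, -0.0761, -0.2903)

centre 1 = (0.2995·cos0.0°, 0.2995·sin0.0°, -0.0105) = (0.2995, 0.0000, -0.0105)
arm 2 at φ=120.0°: e+L cos θ2 = 0.2649;  centre 2 = (-0.1324, 0.2294, -0.0849)
φ3=240.0°: virtual centre (-0.1491, -0.2582, 0.0208), radius l
eliminate P² terms by subtracting sphere 1 from 2 and 3
linear system: -0.8639x+0.4587y = -0.0125−-0.1488z; -0.8973x+-0.5165y = -0.0005−0.0626z
det = 0.8578;  x = 0.0078+-0.0561z,  y = -0.0126+0.2187z
quadratic in z: (1.0510)z²+(0.0482)z+(-0.0746)=0, √Δ=0.5621 → z ∈ {-0.2903, 0.2445}; z = -0.2903 (taking z<0)
x = 0.0241, y = -0.0761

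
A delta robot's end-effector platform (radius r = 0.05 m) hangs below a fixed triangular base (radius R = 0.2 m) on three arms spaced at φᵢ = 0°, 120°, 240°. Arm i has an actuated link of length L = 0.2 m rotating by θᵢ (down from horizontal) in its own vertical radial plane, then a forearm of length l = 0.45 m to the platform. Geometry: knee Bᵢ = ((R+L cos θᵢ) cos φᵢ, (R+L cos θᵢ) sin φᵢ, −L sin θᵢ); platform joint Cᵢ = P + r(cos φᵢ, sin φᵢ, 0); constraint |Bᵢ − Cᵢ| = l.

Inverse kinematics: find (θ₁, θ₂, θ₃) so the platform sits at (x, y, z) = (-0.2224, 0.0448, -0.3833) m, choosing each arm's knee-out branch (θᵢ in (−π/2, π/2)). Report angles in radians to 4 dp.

θ₁ = 1.3962, θ₂ = 0.0874, θ₃ = 0.4363

rotate P by −φ1: (-0.2224, 0.0448, -0.3833)
  e−x'=0.3724;  (l²−L²−(e−x')²−y'²−z²)/2L = -0.3128
  √(A²+B²)=0.5344;  θ1 = -0.7998+2.1960 ≈ 1.3962
φ2=120.0° → target in arm frame (0.1500, 0.1702)
  e−x'=0.0000;  (l²−L²−(e−x')²−y'²−z²)/2L = -0.0335
  γ=atan2(-0.3833,0.0000)=-1.5708;  ψ=arccos(-0.0873)=1.6582;  θ2=γ+ψ≈0.0874
φ3=240.0° → target in arm frame (0.0724, -0.2150)
  e−x'=0.0776;  (l²−L²−(e−x')²−y'²−z²)/2L = -0.0917
  γ=atan2(-0.3833,0.0776)=-1.3710;  ψ=arccos(-0.2344)=1.8074;  θ3=γ+ψ≈0.4363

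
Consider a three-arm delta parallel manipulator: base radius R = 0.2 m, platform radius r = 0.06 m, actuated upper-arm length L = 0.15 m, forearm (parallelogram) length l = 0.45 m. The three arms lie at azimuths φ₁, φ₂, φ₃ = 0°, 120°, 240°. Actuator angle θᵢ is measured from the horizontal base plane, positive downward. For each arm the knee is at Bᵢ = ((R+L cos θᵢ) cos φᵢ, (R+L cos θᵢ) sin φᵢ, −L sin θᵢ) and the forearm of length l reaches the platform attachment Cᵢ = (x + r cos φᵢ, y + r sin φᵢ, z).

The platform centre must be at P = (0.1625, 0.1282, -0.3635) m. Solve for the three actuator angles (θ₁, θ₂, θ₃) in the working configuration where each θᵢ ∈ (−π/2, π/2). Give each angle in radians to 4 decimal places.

rotate P by −φ1: (0.1625, 0.1282, -0.3635)
  A=-0.0225, B=-0.3635, C=(l²−L²−A²−y'²−z²)/(2L)=0.1031
  θ1 = atan2(B,A) + arccos(C/0.3642) = -0.3488
φ2=120.0° → target in arm frame (0.0298, -0.2048)
  A cos θ + B sin θ = C:  0.1102·cos θ + -0.3635·sin θ = -0.0208
  γ=atan2(-0.3635,0.1102)=-1.2764;  ψ=arccos(-0.0547)=1.6256;  θ2=γ+ψ≈0.3492
arm 3 (φ=240.0°): x'=-0.1923, y'=0.0766
  A=0.3323, B=-0.3635, C=(l²−L²−A²−y'²−z²)/(2L)=-0.2280
  γ=atan2(-0.3635,0.3323)=-0.8302;  ψ=arccos(-0.4630)=2.0522;  θ3=γ+ψ≈1.2220

θ₁ = -0.3488, θ₂ = 0.3492, θ₃ = 1.2220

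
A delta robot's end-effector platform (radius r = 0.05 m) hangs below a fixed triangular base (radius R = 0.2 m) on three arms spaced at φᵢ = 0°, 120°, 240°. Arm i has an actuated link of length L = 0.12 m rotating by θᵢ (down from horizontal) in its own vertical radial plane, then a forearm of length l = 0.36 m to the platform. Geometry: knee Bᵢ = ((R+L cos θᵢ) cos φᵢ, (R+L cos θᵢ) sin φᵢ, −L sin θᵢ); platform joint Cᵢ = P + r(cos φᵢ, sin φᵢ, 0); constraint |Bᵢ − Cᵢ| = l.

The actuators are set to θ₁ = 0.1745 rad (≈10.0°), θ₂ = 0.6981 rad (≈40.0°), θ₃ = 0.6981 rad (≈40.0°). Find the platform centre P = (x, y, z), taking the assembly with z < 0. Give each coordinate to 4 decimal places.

arm 1 at φ=0.0°: ρ1 = 0.2682;  S1 = (0.2682, 0.0000, -0.0208)
φ2=120.0°: virtual centre (-0.1210, 0.2095, -0.0771), radius l
arm 3 at φ=240.0°: ρ3 = 0.2419;  S3 = (-0.1210, -0.2095, -0.0771)
eliminate P² terms by subtracting sphere 1 from 2 and 3
[-0.7783 0.4190 -0.1126]·P = -0.0079;  [-0.7783 -0.4190 -0.1126]·P = -0.0079
det = 0.6522;  x = 0.0101+-0.1447z,  y = 0.0000+0.0000z
into |P−S₁|² = l²: 1.0209z² + 0.1163z + -0.0626 = 0;  Δ = 0.2691;  z = -0.3110 or 0.1971 → z<0 root = -0.3110
x = 0.0551, y = 0.0000

(0.0551, 0.0000, -0.3110)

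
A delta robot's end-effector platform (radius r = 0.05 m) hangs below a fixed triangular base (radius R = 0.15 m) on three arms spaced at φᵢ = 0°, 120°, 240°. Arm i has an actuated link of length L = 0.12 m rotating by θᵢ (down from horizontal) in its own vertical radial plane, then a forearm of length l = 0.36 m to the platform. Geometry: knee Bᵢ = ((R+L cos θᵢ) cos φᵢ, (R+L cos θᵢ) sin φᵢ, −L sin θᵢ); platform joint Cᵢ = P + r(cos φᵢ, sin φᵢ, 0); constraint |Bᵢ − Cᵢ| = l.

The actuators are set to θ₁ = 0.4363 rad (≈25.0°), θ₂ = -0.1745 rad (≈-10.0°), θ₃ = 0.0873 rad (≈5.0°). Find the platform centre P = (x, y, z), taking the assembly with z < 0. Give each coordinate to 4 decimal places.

(-0.0550, 0.0241, -0.2946)

arm 1 at φ=0.0°: ρ1 = 0.2088;  S1 = (0.2088, 0.0000, -0.0507)
S2 = (0.2182·cos120.0°, 0.2182·sin120.0°, 0.0208) = (-0.1091, 0.1889, 0.0208)
φ3=240.0°: virtual centre (-0.1098, -0.1901, -0.0105), radius l
subtract pairs → two planes through P
plane₁₂: -0.6357x+0.3779y+0.1431z = 0.0019
Cramer: x(z) = -0.0032+0.1758z;  y(z) = -0.0004-0.0829z
sphere 1 gives Az²+Bz+C=0 with A=1.0378, B=0.0270, C=-0.0821;  B²−4AC=0.3416;  roots -0.2946, 0.2686;  negative root z = -0.2946
x = -0.0550, y = 0.0241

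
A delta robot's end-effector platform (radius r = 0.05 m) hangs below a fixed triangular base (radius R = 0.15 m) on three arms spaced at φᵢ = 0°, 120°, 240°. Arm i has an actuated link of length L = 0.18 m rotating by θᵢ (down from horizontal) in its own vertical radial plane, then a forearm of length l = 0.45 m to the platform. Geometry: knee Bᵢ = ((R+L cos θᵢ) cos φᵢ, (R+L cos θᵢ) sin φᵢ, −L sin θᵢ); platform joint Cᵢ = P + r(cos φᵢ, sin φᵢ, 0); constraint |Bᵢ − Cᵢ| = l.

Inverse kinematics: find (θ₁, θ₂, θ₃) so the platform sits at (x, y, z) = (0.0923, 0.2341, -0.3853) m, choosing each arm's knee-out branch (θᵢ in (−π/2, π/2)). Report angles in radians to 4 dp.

θ₁ = 0.2618, θ₂ = -0.0001, θ₃ = 1.3089

φ1=0.0° → target in arm frame (0.0923, 0.2341)
  A=0.0077, B=-0.3853, C=(l²−L²−A²−y'²−z²)/(2L)=-0.0923
  γ=atan2(-0.3853,0.0077)=-1.5508;  ψ=arccos(-0.2394)=1.8126;  θ1=γ+ψ≈0.2618
φ2=120.0° → target in arm frame (0.1566, -0.1970)
  A=-0.0566, B=-0.3853, C=(l²−L²−A²−y'²−z²)/(2L)=-0.0566
  γ=atan2(-0.3853,-0.0566)=-1.7166;  ψ=arccos(-0.1452)=1.7165;  θ2=γ+ψ≈-0.0001
φ3=240.0° → target in arm frame (-0.2489, -0.0371)
  A=0.3489, B=-0.3853, C=(l²−L²−A²−y'²−z²)/(2L)=-0.2818
  θ3 = atan2(B,A) + arccos(C/0.5198) = 1.3089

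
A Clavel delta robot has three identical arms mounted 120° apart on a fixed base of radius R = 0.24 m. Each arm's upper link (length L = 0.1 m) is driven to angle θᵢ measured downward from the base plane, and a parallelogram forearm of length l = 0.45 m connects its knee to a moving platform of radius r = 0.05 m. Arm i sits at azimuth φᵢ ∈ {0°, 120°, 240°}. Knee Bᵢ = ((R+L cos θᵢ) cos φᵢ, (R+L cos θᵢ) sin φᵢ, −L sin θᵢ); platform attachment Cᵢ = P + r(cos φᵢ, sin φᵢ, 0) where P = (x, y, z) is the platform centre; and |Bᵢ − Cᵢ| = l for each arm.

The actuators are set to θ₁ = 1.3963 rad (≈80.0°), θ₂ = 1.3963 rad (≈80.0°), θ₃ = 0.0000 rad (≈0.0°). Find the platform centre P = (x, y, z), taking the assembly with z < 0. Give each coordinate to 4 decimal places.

(-0.0733, -0.1269, -0.4265)

centre 1 = (0.2074·cos0.0°, 0.2074·sin0.0°, -0.0985) = (0.2074, 0.0000, -0.0985)
φ2=120.0°: virtual centre (-0.1037, 0.1796, -0.0985), radius l
centre 3 = (0.2900·cos240.0°, 0.2900·sin240.0°, 0.0000) = (-0.1450, -0.2511, 0.0000)
eliminate P² terms by subtracting sphere 1 from 2 and 3
plane₁₂: -0.6221x+0.3592y+0.0000z = 0.0000
Cramer: x(z) = -0.0199+0.1251z;  y(z) = -0.0345+0.2166z
quadratic in z: (1.0626)z²+(0.1251)z+(-0.1399)=0, √Δ=0.7813 → z ∈ {-0.4265, 0.3088}; z = -0.4265 (taking z<0)
x = -0.0733, y = -0.1269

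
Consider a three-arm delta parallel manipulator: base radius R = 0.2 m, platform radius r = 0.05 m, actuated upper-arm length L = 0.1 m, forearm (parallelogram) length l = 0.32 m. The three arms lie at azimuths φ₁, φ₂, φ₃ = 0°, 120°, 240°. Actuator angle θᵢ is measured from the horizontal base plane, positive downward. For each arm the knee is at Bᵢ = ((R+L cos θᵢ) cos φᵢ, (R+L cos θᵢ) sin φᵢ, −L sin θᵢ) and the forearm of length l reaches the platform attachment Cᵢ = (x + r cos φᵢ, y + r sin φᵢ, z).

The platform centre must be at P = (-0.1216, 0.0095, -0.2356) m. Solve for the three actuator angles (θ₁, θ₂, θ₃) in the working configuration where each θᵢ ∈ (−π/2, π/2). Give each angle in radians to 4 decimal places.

θ₁ = 1.3961, θ₂ = -0.0869, θ₃ = 0.0876

rotate P by −φ1: (-0.1216, 0.0095, -0.2356)
  A=0.2716, B=-0.2356, C=(l²−L²−A²−y'²−z²)/(2L)=-0.1848
  γ=atan2(-0.2356,0.2716)=-0.7145;  ψ=arccos(-0.5140)=2.1107;  θ1=γ+ψ≈1.3961
rotate P by −φ2: (0.0690, 0.1006, -0.2356)
  e−x'=0.0810;  (l²−L²−(e−x')²−y'²−z²)/2L = 0.1011
  γ=atan2(-0.2356,0.0810)=-1.2398;  ψ=arccos(0.4059)=1.1528;  θ2=γ+ψ≈-0.0869
arm 3 (φ=240.0°): x'=0.0526, y'=-0.1101
  A=0.0974, B=-0.2356, C=(l²−L²−A²−y'²−z²)/(2L)=0.0764
  γ=atan2(-0.2356,0.0974)=-1.1787;  ψ=arccos(0.2998)=1.2663;  θ3=γ+ψ≈0.0876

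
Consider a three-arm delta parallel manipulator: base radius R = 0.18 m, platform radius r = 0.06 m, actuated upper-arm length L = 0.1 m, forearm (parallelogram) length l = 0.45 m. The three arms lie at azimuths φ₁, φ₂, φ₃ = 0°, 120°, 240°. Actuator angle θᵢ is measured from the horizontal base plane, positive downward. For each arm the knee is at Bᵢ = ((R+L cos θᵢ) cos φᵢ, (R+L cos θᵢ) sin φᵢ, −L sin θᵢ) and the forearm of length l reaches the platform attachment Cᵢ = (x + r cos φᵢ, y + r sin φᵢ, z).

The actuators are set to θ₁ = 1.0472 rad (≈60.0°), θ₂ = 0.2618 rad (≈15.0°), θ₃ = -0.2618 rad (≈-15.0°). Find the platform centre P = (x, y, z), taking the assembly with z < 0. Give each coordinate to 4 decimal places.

φ1=0.0°: virtual centre (0.1700, 0.0000, -0.0866), radius l
O2 = (0.2166·cos120.0°, 0.2166·sin120.0°, -0.0259) = (-0.1083, 0.1876, -0.0259)
arm 3 at φ=240.0°: ρ3 = 0.2166;  O3 = (-0.1083, -0.1876, 0.0259)
subtract pairs → two planes through P
plane₁₂: -0.5566x+0.3751y+0.1214z = 0.0112
det = 0.4176;  x = -0.0201+0.3112z,  y = 0.0000+0.1380z
quadratic in z: (1.1159)z²+(0.0549)z+(-0.1589)=0, √Δ=0.8439 → z ∈ {-0.4027, 0.3535}; z = -0.4027 (taking z<0)
x = -0.1454, y = -0.0556

(-0.1454, -0.0556, -0.4027)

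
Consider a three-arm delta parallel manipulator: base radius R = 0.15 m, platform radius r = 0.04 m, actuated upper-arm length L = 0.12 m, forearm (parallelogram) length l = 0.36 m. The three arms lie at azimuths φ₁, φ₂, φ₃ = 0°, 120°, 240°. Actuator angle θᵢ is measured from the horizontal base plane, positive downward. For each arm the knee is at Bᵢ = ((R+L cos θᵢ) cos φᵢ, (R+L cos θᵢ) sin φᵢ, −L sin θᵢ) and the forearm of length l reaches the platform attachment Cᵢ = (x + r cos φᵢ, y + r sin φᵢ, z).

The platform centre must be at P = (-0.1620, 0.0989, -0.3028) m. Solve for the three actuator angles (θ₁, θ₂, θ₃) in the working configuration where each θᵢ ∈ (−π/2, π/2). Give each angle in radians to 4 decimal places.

θ₁ = 1.3965, θ₂ = -0.3487, θ₃ = 0.6982

φ1=0.0° → target in arm frame (-0.1620, 0.0989)
  e−x'=0.2720;  (l²−L²−(e−x')²−y'²−z²)/2L = -0.2511
  θ1 = atan2(B,A) + arccos(C/0.4070) = 1.3965
φ2=120.0° → target in arm frame (0.1666, 0.0908)
  e−x'=-0.0566;  (l²−L²−(e−x')²−y'²−z²)/2L = 0.0502
  √(A²+B²)=0.3081;  θ2 = -1.7557+1.4071 ≈ -0.3487
φ3=240.0° → target in arm frame (-0.0046, -0.1897)
  A=0.1146, B=-0.3028, C=(l²−L²−A²−y'²−z²)/(2L)=-0.1068
  γ=atan2(-0.3028,0.1146)=-1.2088;  ψ=arccos(-0.3299)=1.9070;  θ3=γ+ψ≈0.6982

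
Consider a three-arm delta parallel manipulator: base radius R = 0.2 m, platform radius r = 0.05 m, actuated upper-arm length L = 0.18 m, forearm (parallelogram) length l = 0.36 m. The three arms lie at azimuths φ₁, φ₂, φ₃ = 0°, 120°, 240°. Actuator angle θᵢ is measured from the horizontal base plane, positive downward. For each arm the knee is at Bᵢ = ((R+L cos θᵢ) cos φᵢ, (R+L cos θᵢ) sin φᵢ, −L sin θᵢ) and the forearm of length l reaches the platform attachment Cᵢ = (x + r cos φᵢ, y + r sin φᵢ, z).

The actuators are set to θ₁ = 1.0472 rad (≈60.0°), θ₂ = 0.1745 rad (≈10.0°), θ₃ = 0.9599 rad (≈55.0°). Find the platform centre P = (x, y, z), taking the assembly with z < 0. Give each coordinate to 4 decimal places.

φ1=0.0°: virtual centre (0.2400, 0.0000, -0.1559), radius l
φ2=120.0°: virtual centre (-0.1636, 0.2834, -0.0313), radius l
φ3=240.0°: virtual centre (-0.1266, -0.2193, -0.1474), radius l
eliminate P² terms by subtracting sphere 1 from 2 and 3
[-0.8073 0.5668 0.2493]·P = 0.0262;  [-0.7332 -0.4386 0.0169]·P = 0.0040
Cramer: x(z) = -0.0178+0.1545z;  y(z) = 0.0208-0.2197z
quadratic in z: (1.0722)z²+(0.2230)z+(-0.0384)=0, √Δ=0.4630 → z ∈ {-0.3199, 0.1119}; z = -0.3199 (taking z<0)
x = -0.0673, y = 0.0911

(-0.0673, 0.0911, -0.3199)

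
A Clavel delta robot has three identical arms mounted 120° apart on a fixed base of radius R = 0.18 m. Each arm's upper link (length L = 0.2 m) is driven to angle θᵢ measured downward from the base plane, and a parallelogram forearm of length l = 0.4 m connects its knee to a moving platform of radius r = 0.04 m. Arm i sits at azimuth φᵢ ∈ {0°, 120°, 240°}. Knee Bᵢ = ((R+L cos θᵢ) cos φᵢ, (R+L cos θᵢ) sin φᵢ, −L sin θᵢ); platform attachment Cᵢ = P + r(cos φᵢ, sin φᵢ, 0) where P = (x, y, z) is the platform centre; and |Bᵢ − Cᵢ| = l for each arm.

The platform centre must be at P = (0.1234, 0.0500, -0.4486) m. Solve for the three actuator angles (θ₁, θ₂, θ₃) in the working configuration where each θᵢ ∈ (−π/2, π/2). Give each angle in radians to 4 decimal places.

θ₁ = 0.5239, θ₂ = 1.0472, θ₃ = 1.3091

φ1=0.0° → target in arm frame (0.1234, 0.0500)
  e−x'=0.0166;  (l²−L²−(e−x')²−y'²−z²)/2L = -0.2100
  γ=atan2(-0.4486,0.0166)=-1.5338;  ψ=arccos(-0.4679)=2.0577;  θ1=γ+ψ≈0.5239
rotate P by −φ2: (-0.0184, -0.1319, -0.4486)
  A cos θ + B sin θ = C:  0.1584·cos θ + -0.4486·sin θ = -0.3093
  √(A²+B²)=0.4757;  θ2 = -1.2314+2.2786 ≈ 1.0472
rotate P by −φ3: (-0.1050, 0.0819, -0.4486)
  A cos θ + B sin θ = C:  0.2450·cos θ + -0.4486·sin θ = -0.3699
  √(A²+B²)=0.5111;  θ3 = -1.0709+2.3800 ≈ 1.3091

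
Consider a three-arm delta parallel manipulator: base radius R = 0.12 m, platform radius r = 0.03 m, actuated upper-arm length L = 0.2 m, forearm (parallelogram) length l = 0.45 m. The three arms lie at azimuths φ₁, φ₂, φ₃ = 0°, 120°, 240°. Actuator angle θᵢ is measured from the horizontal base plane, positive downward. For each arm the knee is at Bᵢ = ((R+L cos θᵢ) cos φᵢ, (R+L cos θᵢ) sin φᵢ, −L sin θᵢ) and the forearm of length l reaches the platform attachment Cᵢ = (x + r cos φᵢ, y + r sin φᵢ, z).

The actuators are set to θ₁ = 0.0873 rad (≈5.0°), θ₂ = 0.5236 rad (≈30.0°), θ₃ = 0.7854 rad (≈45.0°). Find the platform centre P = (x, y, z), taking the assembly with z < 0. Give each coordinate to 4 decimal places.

O1 = (0.2892·cos0.0°, 0.2892·sin0.0°, -0.0174) = (0.2892, 0.0000, -0.0174)
φ2=120.0°: virtual centre (-0.1316, 0.2279, -0.1000), radius l
φ3=240.0°: virtual centre (-0.1157, -0.2004, -0.1414), radius l
|O₂|²−|O₁|² = -0.0047;  |O₃|²−|O₁|² = -0.0104
plane₁₂: -0.8417x+0.4559y+-0.1651z = -0.0047
det = 0.7066;  x = 0.0094+-0.2537z,  y = 0.0070+-0.1061z
sphere 1 gives Az²+Bz+C=0 with A=1.0756, B=0.1754, C=-0.1238;  B²−4AC=0.5635;  roots -0.4305, 0.2674;  negative root z = -0.4305
x = 0.1186, y = 0.0527

(0.1186, 0.0527, -0.4305)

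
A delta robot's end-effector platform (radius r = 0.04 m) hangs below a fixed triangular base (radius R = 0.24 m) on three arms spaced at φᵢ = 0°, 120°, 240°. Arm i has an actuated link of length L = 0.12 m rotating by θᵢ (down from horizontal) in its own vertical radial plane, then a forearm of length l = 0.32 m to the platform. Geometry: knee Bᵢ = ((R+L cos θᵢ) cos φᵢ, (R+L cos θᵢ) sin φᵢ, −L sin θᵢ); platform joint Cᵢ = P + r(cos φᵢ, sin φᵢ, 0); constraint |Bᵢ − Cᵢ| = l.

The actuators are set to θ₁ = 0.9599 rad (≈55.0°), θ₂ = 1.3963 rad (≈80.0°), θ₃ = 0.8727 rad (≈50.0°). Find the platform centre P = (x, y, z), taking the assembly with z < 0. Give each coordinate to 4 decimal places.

arm 1 at φ=0.0°: (R−r)+L cos θ1 = 0.2688;  O1 = (0.2688, 0.0000, -0.0983)
arm 2 at φ=120.0°: (R−r)+L cos θ2 = 0.2208;  O2 = (-0.1104, 0.1912, -0.1182)
φ3=240.0°: virtual centre (-0.1386, -0.2400, -0.0919), radius l
eliminate P² terms by subtracting sphere 1 from 2 and 3
linear system: -0.7585x+0.3825y = -0.0192−-0.0398z; -0.8148x+-0.4800y = 0.0033−0.0127z
det = 0.6757;  x = 0.0118+-0.0210z,  y = -0.0269+0.0622z
sphere 1 gives Az²+Bz+C=0 with A=1.0043, B=0.2041, C=-0.0259;  B²−4AC=0.1458;  roots -0.2917, 0.0885;  negative root z = -0.2917
x = 0.0179, y = -0.0450

(0.0179, -0.0450, -0.2917)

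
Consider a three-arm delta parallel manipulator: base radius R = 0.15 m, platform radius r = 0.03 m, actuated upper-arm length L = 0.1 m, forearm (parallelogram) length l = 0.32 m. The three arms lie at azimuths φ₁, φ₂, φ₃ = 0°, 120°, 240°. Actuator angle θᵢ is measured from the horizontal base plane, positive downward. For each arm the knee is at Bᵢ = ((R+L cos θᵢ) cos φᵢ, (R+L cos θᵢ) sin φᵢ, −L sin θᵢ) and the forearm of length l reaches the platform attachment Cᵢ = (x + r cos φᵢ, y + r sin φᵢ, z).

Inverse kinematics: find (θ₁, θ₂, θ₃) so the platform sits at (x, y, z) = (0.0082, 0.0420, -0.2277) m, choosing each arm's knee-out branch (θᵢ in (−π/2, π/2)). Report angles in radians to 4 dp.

θ₁ = -0.0883, θ₂ = -0.3492, θ₃ = 0.3486

φ1=0.0° → target in arm frame (0.0082, 0.0420)
  A=0.1118, B=-0.2277, C=(l²−L²−A²−y'²−z²)/(2L)=0.1314
  θ1 = atan2(B,A) + arccos(C/0.2537) = -0.0883
rotate P by −φ2: (0.0323, -0.0281, -0.2277)
  A cos θ + B sin θ = C:  0.0877·cos θ + -0.2277·sin θ = 0.1603
  θ2 = atan2(B,A) + arccos(C/0.2440) = -0.3492
φ3=240.0° → target in arm frame (-0.0405, -0.0139)
  A=0.1605, B=-0.2277, C=(l²−L²−A²−y'²−z²)/(2L)=0.0730
  √(A²+B²)=0.2786;  θ3 = -0.9569+1.3055 ≈ 0.3486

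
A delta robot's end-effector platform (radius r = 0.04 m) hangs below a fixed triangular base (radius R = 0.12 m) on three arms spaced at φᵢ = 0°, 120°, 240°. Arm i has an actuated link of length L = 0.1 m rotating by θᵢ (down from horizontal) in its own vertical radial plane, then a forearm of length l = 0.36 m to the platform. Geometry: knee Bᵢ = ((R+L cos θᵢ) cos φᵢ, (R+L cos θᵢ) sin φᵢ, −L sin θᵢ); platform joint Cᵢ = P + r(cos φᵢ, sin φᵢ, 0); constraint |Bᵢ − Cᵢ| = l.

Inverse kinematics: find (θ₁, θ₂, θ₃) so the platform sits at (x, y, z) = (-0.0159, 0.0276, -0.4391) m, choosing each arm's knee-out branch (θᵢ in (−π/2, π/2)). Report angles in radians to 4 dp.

φ1=0.0° → target in arm frame (-0.0159, 0.0276)
  e−x'=0.0959;  (l²−L²−(e−x')²−y'²−z²)/2L = -0.4158
  √(A²+B²)=0.4495;  θ1 = -1.3558+2.7524 ≈ 1.3966
arm 2 (φ=120.0°): x'=0.0319, y'=0.0000
  e−x'=0.0481;  (l²−L²−(e−x')²−y'²−z²)/2L = -0.3776
  √(A²+B²)=0.4417;  θ2 = -1.4616+2.5961 ≈ 1.1346
arm 3 (φ=240.0°): x'=-0.0160, y'=-0.0276
  A cos θ + B sin θ = C:  0.0960·cos θ + -0.4391·sin θ = -0.4159
  √(A²+B²)=0.4495;  θ3 = -1.3557+2.7526 ≈ 1.3969

θ₁ = 1.3966, θ₂ = 1.1346, θ₃ = 1.3969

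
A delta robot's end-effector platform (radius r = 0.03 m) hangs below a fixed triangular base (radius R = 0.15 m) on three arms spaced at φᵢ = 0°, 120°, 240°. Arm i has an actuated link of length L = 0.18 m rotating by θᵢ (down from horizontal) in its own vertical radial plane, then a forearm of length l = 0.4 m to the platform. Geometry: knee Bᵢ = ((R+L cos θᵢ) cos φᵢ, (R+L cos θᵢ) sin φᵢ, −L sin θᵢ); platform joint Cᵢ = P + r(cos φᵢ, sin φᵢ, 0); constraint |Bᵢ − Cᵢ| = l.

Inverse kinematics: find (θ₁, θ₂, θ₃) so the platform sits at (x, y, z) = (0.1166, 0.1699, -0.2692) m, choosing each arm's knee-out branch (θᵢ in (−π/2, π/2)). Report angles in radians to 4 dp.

rotate P by −φ1: (0.1166, 0.1699, -0.2692)
  A cos θ + B sin θ = C:  0.0034·cos θ + -0.2692·sin θ = 0.0729
  θ1 = atan2(B,A) + arccos(C/0.2692) = -0.2617
φ2=120.0° → target in arm frame (0.0888, -0.1859)
  A cos θ + B sin θ = C:  0.0312·cos θ + -0.2692·sin θ = 0.0544
  √(A²+B²)=0.2710;  θ2 = -1.4556+1.3686 ≈ -0.0869
φ3=240.0° → target in arm frame (-0.2054, 0.0160)
  A=0.3254, B=-0.2692, C=(l²−L²−A²−y'²−z²)/(2L)=-0.1418
  √(A²+B²)=0.4223;  θ3 = -0.6911+1.9131 ≈ 1.2220

θ₁ = -0.2617, θ₂ = -0.0869, θ₃ = 1.2220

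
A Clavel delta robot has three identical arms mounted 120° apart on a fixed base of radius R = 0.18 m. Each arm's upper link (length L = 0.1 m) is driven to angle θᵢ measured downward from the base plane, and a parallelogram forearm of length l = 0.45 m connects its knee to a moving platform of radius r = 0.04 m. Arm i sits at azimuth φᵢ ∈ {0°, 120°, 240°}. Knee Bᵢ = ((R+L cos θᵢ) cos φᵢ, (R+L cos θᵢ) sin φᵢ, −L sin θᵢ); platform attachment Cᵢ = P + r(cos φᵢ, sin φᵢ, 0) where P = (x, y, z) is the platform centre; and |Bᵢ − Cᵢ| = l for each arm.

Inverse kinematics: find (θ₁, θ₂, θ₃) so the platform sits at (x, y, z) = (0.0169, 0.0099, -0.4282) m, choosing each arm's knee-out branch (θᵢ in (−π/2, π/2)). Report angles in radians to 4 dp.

θ₁ = 0.3485, θ₂ = 0.4359, θ₃ = 0.5234

rotate P by −φ1: (0.0169, 0.0099, -0.4282)
  A=0.1231, B=-0.4282, C=(l²−L²−A²−y'²−z²)/(2L)=-0.0305
  θ1 = atan2(B,A) + arccos(C/0.4455) = 0.3485
rotate P by −φ2: (0.0001, -0.0196, -0.4282)
  A cos θ + B sin θ = C:  0.1399·cos θ + -0.4282·sin θ = -0.0540
  γ=atan2(-0.4282,0.1399)=-1.2551;  ψ=arccos(-0.1199)=1.6910;  θ2=γ+ψ≈0.4359
rotate P by −φ3: (-0.0170, 0.0097, -0.4282)
  A cos θ + B sin θ = C:  0.1570·cos θ + -0.4282·sin θ = -0.0780
  √(A²+B²)=0.4561;  θ3 = -1.2193+1.7427 ≈ 0.5234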